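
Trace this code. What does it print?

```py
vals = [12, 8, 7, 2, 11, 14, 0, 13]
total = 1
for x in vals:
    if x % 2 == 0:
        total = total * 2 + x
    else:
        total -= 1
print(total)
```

311

x=12: even, total = 1*2+12 = 14
x=8: even, total = 14*2+8 = 36
x=7: not even, total = 36-1 = 35
x=2: even, total = 35*2+2 = 72
x=11: not even, total = 72-1 = 71
x=14: even, total = 71*2+14 = 156
x=0: even, total = 156*2+0 = 312
x=13: not even, total = 312-1 = 311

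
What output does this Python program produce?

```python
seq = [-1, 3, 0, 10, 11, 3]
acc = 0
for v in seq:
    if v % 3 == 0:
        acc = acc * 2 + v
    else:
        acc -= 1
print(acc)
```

v=-1: not %3==0, acc = 0-1 = -1
v=3: %3==0, acc = (-1)*2+3 = 1
v=0: %3==0, acc = 1*2+0 = 2
v=10: not %3==0, acc = 2-1 = 1
v=11: not %3==0, acc = 1-1 = 0
v=3: %3==0, acc = 0*2+3 = 3

3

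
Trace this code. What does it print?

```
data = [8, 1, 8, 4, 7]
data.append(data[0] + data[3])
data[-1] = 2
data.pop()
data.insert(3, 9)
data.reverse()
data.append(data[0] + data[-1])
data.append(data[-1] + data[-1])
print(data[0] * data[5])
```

append data[0]+data[3] = 8+4 = 12 → [8, 1, 8, 4, 7, 12]
data[-1] = 2 → [8, 1, 8, 4, 7, 2]
pop() removes 2 → [8, 1, 8, 4, 7]
insert 9 at 3 → [8, 1, 8, 9, 4, 7]
reverse → [7, 4, 9, 8, 1, 8]
append data[0]+data[-1] = 7+8 = 15 → [7, 4, 9, 8, 1, 8, 15]
append data[-1]+data[-1] = 15+15 = 30 → [7, 4, 9, 8, 1, 8, 15, 30]
data[0]*data[5] = 7*8 = 56

56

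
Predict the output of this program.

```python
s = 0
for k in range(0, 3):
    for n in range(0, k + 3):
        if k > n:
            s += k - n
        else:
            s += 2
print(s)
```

22

k=0,n=0: not 0>0, s = 0+2 = 2
k=0,n=1: not 0>1, s = 2+2 = 4
k=0,n=2: not 0>2, s = 4+2 = 6
k=1,n=0: 1>0, s = 6+1 = 7
k=1,n=1: not 1>1, s = 7+2 = 9
k=1,n=2: not 1>2, s = 9+2 = 11
k=1,n=3: not 1>3, s = 11+2 = 13
k=2,n=0: 2>0, s = 13+2 = 15
k=2,n=1: 2>1, s = 15+1 = 16
k=2,n=2: not 2>2, s = 16+2 = 18
k=2,n=3: not 2>3, s = 18+2 = 20
k=2,n=4: not 2>4, s = 20+2 = 22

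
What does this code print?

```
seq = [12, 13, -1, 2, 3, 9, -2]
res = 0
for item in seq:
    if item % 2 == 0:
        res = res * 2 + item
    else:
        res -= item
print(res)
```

-22

item=12: even, res = 0*2+12 = 12
item=13: not even, res = 12-13 = -1
item=-1: not even, res = (-1)-(-1) = 0
item=2: even, res = 0*2+2 = 2
item=3: not even, res = 2-3 = -1
item=9: not even, res = (-1)-9 = -10
item=-2: even, res = (-10)*2+(-2) = -22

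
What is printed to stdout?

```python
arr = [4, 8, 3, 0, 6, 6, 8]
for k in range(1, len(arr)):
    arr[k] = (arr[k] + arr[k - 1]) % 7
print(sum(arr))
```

k=1: arr[1] = (8+4)%7 = 5 → [4, 5, 3, 0, 6, 6, 8]
k=2: arr[2] = (3+5)%7 = 1 → [4, 5, 1, 0, 6, 6, 8]
k=3: arr[3] = (0+1)%7 = 1 → [4, 5, 1, 1, 6, 6, 8]
k=4: arr[4] = (6+1)%7 = 0 → [4, 5, 1, 1, 0, 6, 8]
k=5: arr[5] = (6+0)%7 = 6 → [4, 5, 1, 1, 0, 6, 8]
k=6: arr[6] = (8+6)%7 = 0 → [4, 5, 1, 1, 0, 6, 0]
sum = 17

17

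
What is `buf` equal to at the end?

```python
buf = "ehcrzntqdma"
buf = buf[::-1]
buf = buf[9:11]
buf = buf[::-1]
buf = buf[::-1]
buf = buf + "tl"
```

reverse → 'amdqtnzrche'
slice [9:11] → 'he'
reverse → 'eh'
reverse → 'he'
+ 'tl' → 'hetl'

'hetl'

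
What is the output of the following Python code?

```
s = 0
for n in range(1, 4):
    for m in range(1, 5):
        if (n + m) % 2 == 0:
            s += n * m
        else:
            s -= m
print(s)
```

12

n=1,m=1: even sum, s = 0+1 = 1
n=1,m=2: odd sum, s = 1-2 = -1
n=1,m=3: even sum, s = (-1)+3 = 2
n=1,m=4: odd sum, s = 2-4 = -2
n=2,m=1: odd sum, s = (-2)-1 = -3
n=2,m=2: even sum, s = (-3)+4 = 1
n=2,m=3: odd sum, s = 1-3 = -2
n=2,m=4: even sum, s = (-2)+8 = 6
n=3,m=1: even sum, s = 6+3 = 9
n=3,m=2: odd sum, s = 9-2 = 7
n=3,m=3: even sum, s = 7+9 = 16
n=3,m=4: odd sum, s = 16-4 = 12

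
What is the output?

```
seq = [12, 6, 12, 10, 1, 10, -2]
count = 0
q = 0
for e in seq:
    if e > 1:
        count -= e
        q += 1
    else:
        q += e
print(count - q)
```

e=12: >1, count = 0-12 = -12; q=1
e=6: >1, count = (-12)-6 = -18; q=2
e=12: >1, count = (-18)-12 = -30; q=3
e=10: >1, count = (-30)-10 = -40; q=4
e=1: not >1; q=5
e=10: >1, count = (-40)-10 = -50; q=6
e=-2: not >1; q=4
count-q = (-50)-4 = -54

-54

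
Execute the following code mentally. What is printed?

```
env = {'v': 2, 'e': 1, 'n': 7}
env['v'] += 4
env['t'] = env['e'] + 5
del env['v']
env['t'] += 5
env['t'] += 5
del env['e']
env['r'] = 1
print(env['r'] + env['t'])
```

17

env['v'] = 2+4 = 6 → {'v': 6, 'e': 1, 'n': 7}
env['t'] = env['e']+5 = 6 → {'v': 6, 'e': 1, 'n': 7, 't': 6}
del 'v' → {'e': 1, 'n': 7, 't': 6}
env['t'] = 6+5 = 11 → {'e': 1, 'n': 7, 't': 11}
env['t'] = 11+5 = 16 → {'e': 1, 'n': 7, 't': 16}
del 'e' → {'n': 7, 't': 16}
env['r'] = 1 → {'n': 7, 't': 16, 'r': 1}
env['r']+env['t'] = 1+16 = 17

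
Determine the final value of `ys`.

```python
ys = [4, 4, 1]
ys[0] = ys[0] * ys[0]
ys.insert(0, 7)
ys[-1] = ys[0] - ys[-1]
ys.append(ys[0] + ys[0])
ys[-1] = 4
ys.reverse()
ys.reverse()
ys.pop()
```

[7, 16, 4, 6]

ys[0] = ys[0]*ys[0] = 4*4 = 16 → [16, 4, 1]
insert 7 at 0 → [7, 16, 4, 1]
ys[-1] = ys[0]-ys[-1] = 7-1 = 6 → [7, 16, 4, 6]
append ys[0]+ys[0] = 7+7 = 14 → [7, 16, 4, 6, 14]
ys[-1] = 4 → [7, 16, 4, 6, 4]
reverse → [4, 6, 4, 16, 7]
reverse → [7, 16, 4, 6, 4]
pop() removes 4 → [7, 16, 4, 6]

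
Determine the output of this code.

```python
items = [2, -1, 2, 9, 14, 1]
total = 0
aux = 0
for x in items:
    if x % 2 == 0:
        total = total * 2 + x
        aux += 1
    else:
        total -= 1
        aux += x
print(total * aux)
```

228

x=2: even, total = 0*2+2 = 2; aux=1
x=-1: not even, total = 2-1 = 1; aux=0
x=2: even, total = 1*2+2 = 4; aux=1
x=9: not even, total = 4-1 = 3; aux=10
x=14: even, total = 3*2+14 = 20; aux=11
x=1: not even, total = 20-1 = 19; aux=12
total*aux = 19*12 = 228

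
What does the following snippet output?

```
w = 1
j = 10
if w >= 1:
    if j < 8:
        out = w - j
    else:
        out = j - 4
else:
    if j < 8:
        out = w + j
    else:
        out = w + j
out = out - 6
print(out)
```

w=1, j=10
w >= 1 is True; j < 8 is False
→ out = j - 4 = 6
out = 6-6 = 0

0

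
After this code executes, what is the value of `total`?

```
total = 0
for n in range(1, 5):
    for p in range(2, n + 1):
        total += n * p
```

55

n=2,p=2: total = 0+4 = 4
n=3,p=2: total = 4+6 = 10
n=3,p=3: total = 10+9 = 19
n=4,p=2: total = 19+8 = 27
n=4,p=3: total = 27+12 = 39
n=4,p=4: total = 39+16 = 55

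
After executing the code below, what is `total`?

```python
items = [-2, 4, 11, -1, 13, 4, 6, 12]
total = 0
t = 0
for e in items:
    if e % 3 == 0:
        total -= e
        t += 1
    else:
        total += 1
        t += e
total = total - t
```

-43

e=-2: not %3==0, total = 0+1 = 1; t=-2
e=4: not %3==0, total = 1+1 = 2; t=2
e=11: not %3==0, total = 2+1 = 3; t=13
e=-1: not %3==0, total = 3+1 = 4; t=12
e=13: not %3==0, total = 4+1 = 5; t=25
e=4: not %3==0, total = 5+1 = 6; t=29
e=6: %3==0, total = 6-6 = 0; t=30
e=12: %3==0, total = 0-12 = -12; t=31
total-t = (-12)-31 = -43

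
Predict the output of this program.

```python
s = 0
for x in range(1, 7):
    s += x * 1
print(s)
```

x=1: s = 0+1*1 = 1
x=2: s = 1+2*1 = 3
x=3: s = 3+3*1 = 6
x=4: s = 6+4*1 = 10
x=5: s = 10+5*1 = 15
x=6: s = 15+6*1 = 21

21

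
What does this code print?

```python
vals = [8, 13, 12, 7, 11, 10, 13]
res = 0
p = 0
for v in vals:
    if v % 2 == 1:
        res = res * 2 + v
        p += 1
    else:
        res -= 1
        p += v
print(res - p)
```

107

v=8: not odd, res = 0-1 = -1; p=8
v=13: odd, res = (-1)*2+13 = 11; p=9
v=12: not odd, res = 11-1 = 10; p=21
v=7: odd, res = 10*2+7 = 27; p=22
v=11: odd, res = 27*2+11 = 65; p=23
v=10: not odd, res = 65-1 = 64; p=33
v=13: odd, res = 64*2+13 = 141; p=34
res-p = 141-34 = 107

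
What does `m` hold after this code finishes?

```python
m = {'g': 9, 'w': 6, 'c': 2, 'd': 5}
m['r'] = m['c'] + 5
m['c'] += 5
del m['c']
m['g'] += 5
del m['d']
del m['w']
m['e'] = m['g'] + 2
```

m['r'] = m['c']+5 = 7 → {'g': 9, 'w': 6, 'c': 2, 'd': 5, 'r': 7}
m['c'] = 2+5 = 7 → {'g': 9, 'w': 6, 'c': 7, 'd': 5, 'r': 7}
del 'c' → {'g': 9, 'w': 6, 'd': 5, 'r': 7}
m['g'] = 9+5 = 14 → {'g': 14, 'w': 6, 'd': 5, 'r': 7}
del 'd' → {'g': 14, 'w': 6, 'r': 7}
del 'w' → {'g': 14, 'r': 7}
m['e'] = m['g']+2 = 16 → {'g': 14, 'r': 7, 'e': 16}

{'g': 14, 'r': 7, 'e': 16}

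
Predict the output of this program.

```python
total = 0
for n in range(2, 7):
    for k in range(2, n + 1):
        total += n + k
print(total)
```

120

n=2,k=2: total = 0+4 = 4
n=3,k=2: total = 4+5 = 9
n=3,k=3: total = 9+6 = 15
n=4,k=2: total = 15+6 = 21
n=4,k=3: total = 21+7 = 28
n=4,k=4: total = 28+8 = 36
n=5,k=2: total = 36+7 = 43
n=5,k=3: total = 43+8 = 51
n=5,k=4: total = 51+9 = 60
n=5,k=5: total = 60+10 = 70
n=6,k=2: total = 70+8 = 78
n=6,k=3: total = 78+9 = 87
n=6,k=4: total = 87+10 = 97
n=6,k=5: total = 97+11 = 108
n=6,k=6: total = 108+12 = 120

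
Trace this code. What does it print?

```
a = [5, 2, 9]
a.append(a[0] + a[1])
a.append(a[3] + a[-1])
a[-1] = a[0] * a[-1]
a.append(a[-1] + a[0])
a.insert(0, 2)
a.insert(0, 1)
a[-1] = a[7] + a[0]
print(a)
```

append a[0]+a[1] = 5+2 = 7 → [5, 2, 9, 7]
append a[3]+a[-1] = 7+7 = 14 → [5, 2, 9, 7, 14]
a[-1] = a[0]*a[-1] = 5*14 = 70 → [5, 2, 9, 7, 70]
append a[-1]+a[0] = 70+5 = 75 → [5, 2, 9, 7, 70, 75]
insert 2 at 0 → [2, 5, 2, 9, 7, 70, 75]
insert 1 at 0 → [1, 2, 5, 2, 9, 7, 70, 75]
a[-1] = a[7]+a[0] = 75+1 = 76 → [1, 2, 5, 2, 9, 7, 70, 76]

[1, 2, 5, 2, 9, 7, 70, 76]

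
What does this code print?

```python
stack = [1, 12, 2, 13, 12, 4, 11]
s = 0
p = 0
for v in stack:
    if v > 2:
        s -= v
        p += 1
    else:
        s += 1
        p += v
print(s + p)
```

-42

v=1: not >2, s = 0+1 = 1; p=1
v=12: >2, s = 1-12 = -11; p=2
v=2: not >2, s = (-11)+1 = -10; p=4
v=13: >2, s = (-10)-13 = -23; p=5
v=12: >2, s = (-23)-12 = -35; p=6
v=4: >2, s = (-35)-4 = -39; p=7
v=11: >2, s = (-39)-11 = -50; p=8
s+p = (-50)+8 = -42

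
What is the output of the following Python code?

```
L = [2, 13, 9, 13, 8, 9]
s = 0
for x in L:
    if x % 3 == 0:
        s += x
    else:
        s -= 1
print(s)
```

x=2: not %3==0, s = 0-1 = -1
x=13: not %3==0, s = (-1)-1 = -2
x=9: %3==0, s = (-2)+9 = 7
x=13: not %3==0, s = 7-1 = 6
x=8: not %3==0, s = 6-1 = 5
x=9: %3==0, s = 5+9 = 14

14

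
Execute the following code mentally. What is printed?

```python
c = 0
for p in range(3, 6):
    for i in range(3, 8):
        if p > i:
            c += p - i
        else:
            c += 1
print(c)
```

16

p=3,i=3: not 3>3, c = 0+1 = 1
p=3,i=4: not 3>4, c = 1+1 = 2
p=3,i=5: not 3>5, c = 2+1 = 3
p=3,i=6: not 3>6, c = 3+1 = 4
p=3,i=7: not 3>7, c = 4+1 = 5
p=4,i=3: 4>3, c = 5+1 = 6
p=4,i=4: not 4>4, c = 6+1 = 7
p=4,i=5: not 4>5, c = 7+1 = 8
p=4,i=6: not 4>6, c = 8+1 = 9
p=4,i=7: not 4>7, c = 9+1 = 10
p=5,i=3: 5>3, c = 10+2 = 12
p=5,i=4: 5>4, c = 12+1 = 13
p=5,i=5: not 5>5, c = 13+1 = 14
p=5,i=6: not 5>6, c = 14+1 = 15
p=5,i=7: not 5>7, c = 15+1 = 16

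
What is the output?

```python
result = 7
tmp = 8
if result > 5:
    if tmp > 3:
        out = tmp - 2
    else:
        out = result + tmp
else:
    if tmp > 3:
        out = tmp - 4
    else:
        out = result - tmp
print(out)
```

result=7, tmp=8
result > 5 is True; tmp > 3 is True
→ out = tmp - 2 = 6

6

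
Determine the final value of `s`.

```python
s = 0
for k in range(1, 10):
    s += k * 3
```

135

k=1: s = 0+1*3 = 3
k=2: s = 3+2*3 = 9
k=3: s = 9+3*3 = 18
k=4: s = 18+4*3 = 30
k=5: s = 30+5*3 = 45
k=6: s = 45+6*3 = 63
k=7: s = 63+7*3 = 84
k=8: s = 84+8*3 = 108
k=9: s = 108+9*3 = 135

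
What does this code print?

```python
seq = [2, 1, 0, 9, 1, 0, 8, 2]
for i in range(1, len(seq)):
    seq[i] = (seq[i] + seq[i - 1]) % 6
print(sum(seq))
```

i=1: seq[1] = (1+2)%6 = 3 → [2, 3, 0, 9, 1, 0, 8, 2]
i=2: seq[2] = (0+3)%6 = 3 → [2, 3, 3, 9, 1, 0, 8, 2]
i=3: seq[3] = (9+3)%6 = 0 → [2, 3, 3, 0, 1, 0, 8, 2]
i=4: seq[4] = (1+0)%6 = 1 → [2, 3, 3, 0, 1, 0, 8, 2]
i=5: seq[5] = (0+1)%6 = 1 → [2, 3, 3, 0, 1, 1, 8, 2]
i=6: seq[6] = (8+1)%6 = 3 → [2, 3, 3, 0, 1, 1, 3, 2]
i=7: seq[7] = (2+3)%6 = 5 → [2, 3, 3, 0, 1, 1, 3, 5]
sum = 18

18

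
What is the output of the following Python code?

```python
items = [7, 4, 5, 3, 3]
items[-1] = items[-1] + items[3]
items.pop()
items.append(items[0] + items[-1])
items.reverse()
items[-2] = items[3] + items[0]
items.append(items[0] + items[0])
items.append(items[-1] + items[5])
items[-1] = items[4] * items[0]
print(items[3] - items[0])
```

4

items[-1] = items[-1]+items[3] = 3+3 = 6 → [7, 4, 5, 3, 6]
pop() removes 6 → [7, 4, 5, 3]
append items[0]+items[-1] = 7+3 = 10 → [7, 4, 5, 3, 10]
reverse → [10, 3, 5, 4, 7]
items[-2] = items[3]+items[0] = 4+10 = 14 → [10, 3, 5, 14, 7]
append items[0]+items[0] = 10+10 = 20 → [10, 3, 5, 14, 7, 20]
append items[-1]+items[5] = 20+20 = 40 → [10, 3, 5, 14, 7, 20, 40]
items[-1] = items[4]*items[0] = 7*10 = 70 → [10, 3, 5, 14, 7, 20, 70]
items[3]-items[0] = 14-10 = 4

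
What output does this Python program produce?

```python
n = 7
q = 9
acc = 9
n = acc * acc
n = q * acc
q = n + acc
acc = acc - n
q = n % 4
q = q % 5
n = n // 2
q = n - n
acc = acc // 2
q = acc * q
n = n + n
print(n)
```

80

n = 9*9 = 81
n = 9*9 = 81
q = 81+9 = 90
acc = 9-81 = -72
q = 81%4 = 1
q = 1%5 = 1
n = 81//2 = 40
q = 40-40 = 0
acc = (-72)//2 = -36
q = (-36)*0 = 0
n = 40+40 = 80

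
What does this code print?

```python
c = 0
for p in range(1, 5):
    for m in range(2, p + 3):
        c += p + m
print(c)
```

88

p=1,m=2: c = 0+3 = 3
p=1,m=3: c = 3+4 = 7
p=2,m=2: c = 7+4 = 11
p=2,m=3: c = 11+5 = 16
p=2,m=4: c = 16+6 = 22
p=3,m=2: c = 22+5 = 27
p=3,m=3: c = 27+6 = 33
p=3,m=4: c = 33+7 = 40
p=3,m=5: c = 40+8 = 48
p=4,m=2: c = 48+6 = 54
p=4,m=3: c = 54+7 = 61
p=4,m=4: c = 61+8 = 69
p=4,m=5: c = 69+9 = 78
p=4,m=6: c = 78+10 = 88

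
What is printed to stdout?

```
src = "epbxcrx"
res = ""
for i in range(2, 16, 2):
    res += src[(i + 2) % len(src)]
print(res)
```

cxpxreb

i=2: add src[4]='c' → 'c'
i=4: add src[6]='x' → 'cx'
i=6: add src[1]='p' → 'cxp'
i=8: add src[3]='x' → 'cxpx'
i=10: add src[5]='r' → 'cxpxr'
i=12: add src[0]='e' → 'cxpxre'
i=14: add src[2]='b' → 'cxpxreb'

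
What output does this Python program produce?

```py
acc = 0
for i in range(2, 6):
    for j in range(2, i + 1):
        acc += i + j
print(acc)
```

i=2,j=2: acc = 0+4 = 4
i=3,j=2: acc = 4+5 = 9
i=3,j=3: acc = 9+6 = 15
i=4,j=2: acc = 15+6 = 21
i=4,j=3: acc = 21+7 = 28
i=4,j=4: acc = 28+8 = 36
i=5,j=2: acc = 36+7 = 43
i=5,j=3: acc = 43+8 = 51
i=5,j=4: acc = 51+9 = 60
i=5,j=5: acc = 60+10 = 70

70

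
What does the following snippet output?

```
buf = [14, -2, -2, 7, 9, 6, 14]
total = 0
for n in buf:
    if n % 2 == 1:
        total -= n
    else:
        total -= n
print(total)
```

n=14: not odd, total = 0-14 = -14
n=-2: not odd, total = (-14)-(-2) = -12
n=-2: not odd, total = (-12)-(-2) = -10
n=7: odd, total = (-10)-7 = -17
n=9: odd, total = (-17)-9 = -26
n=6: not odd, total = (-26)-6 = -32
n=14: not odd, total = (-32)-14 = -46

-46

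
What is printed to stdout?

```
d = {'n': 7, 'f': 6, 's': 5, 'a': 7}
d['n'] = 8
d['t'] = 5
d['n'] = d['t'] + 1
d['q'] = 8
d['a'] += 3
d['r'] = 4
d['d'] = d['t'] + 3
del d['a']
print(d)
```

d['n'] = 8 → {'n': 8, 'f': 6, 's': 5, 'a': 7}
d['t'] = 5 → {'n': 8, 'f': 6, 's': 5, 'a': 7, 't': 5}
d['n'] = d['t']+1 = 6 → {'n': 6, 'f': 6, 's': 5, 'a': 7, 't': 5}
d['q'] = 8 → {'n': 6, 'f': 6, 's': 5, 'a': 7, 't': 5, 'q': 8}
d['a'] = 7+3 = 10 → {'n': 6, 'f': 6, 's': 5, 'a': 10, 't': 5, 'q': 8}
d['r'] = 4 → {'n': 6, 'f': 6, 's': 5, 'a': 10, 't': 5, 'q': 8, 'r': 4}
d['d'] = d['t']+3 = 8 → {'n': 6, 'f': 6, 's': 5, 'a': 10, 't': 5, 'q': 8, 'r': 4, 'd': 8}
del 'a' → {'n': 6, 'f': 6, 's': 5, 't': 5, 'q': 8, 'r': 4, 'd': 8}

{'n': 6, 'f': 6, 's': 5, 't': 5, 'q': 8, 'r': 4, 'd': 8}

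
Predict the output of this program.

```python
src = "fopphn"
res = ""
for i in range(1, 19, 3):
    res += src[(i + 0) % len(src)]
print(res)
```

ohohoh

i=1: add src[1]='o' → 'o'
i=4: add src[4]='h' → 'oh'
i=7: add src[1]='o' → 'oho'
i=10: add src[4]='h' → 'ohoh'
i=13: add src[1]='o' → 'ohoho'
i=16: add src[4]='h' → 'ohohoh'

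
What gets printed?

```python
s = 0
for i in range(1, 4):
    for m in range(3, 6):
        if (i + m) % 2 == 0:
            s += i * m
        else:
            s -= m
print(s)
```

24

i=1,m=3: even sum, s = 0+3 = 3
i=1,m=4: odd sum, s = 3-4 = -1
i=1,m=5: even sum, s = (-1)+5 = 4
i=2,m=3: odd sum, s = 4-3 = 1
i=2,m=4: even sum, s = 1+8 = 9
i=2,m=5: odd sum, s = 9-5 = 4
i=3,m=3: even sum, s = 4+9 = 13
i=3,m=4: odd sum, s = 13-4 = 9
i=3,m=5: even sum, s = 9+15 = 24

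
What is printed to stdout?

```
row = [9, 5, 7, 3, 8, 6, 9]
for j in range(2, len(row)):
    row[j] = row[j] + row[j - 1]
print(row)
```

[9, 5, 12, 15, 23, 29, 38]

j=2: row[2] = 7+5 = 12 → [9, 5, 12, 3, 8, 6, 9]
j=3: row[3] = 3+12 = 15 → [9, 5, 12, 15, 8, 6, 9]
j=4: row[4] = 8+15 = 23 → [9, 5, 12, 15, 23, 6, 9]
j=5: row[5] = 6+23 = 29 → [9, 5, 12, 15, 23, 29, 9]
j=6: row[6] = 9+29 = 38 → [9, 5, 12, 15, 23, 29, 38]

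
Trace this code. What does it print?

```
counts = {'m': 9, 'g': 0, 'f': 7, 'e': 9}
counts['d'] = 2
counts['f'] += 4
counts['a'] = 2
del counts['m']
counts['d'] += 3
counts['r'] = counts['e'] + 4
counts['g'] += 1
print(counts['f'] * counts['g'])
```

counts['d'] = 2 → {'m': 9, 'g': 0, 'f': 7, 'e': 9, 'd': 2}
counts['f'] = 7+4 = 11 → {'m': 9, 'g': 0, 'f': 11, 'e': 9, 'd': 2}
counts['a'] = 2 → {'m': 9, 'g': 0, 'f': 11, 'e': 9, 'd': 2, 'a': 2}
del 'm' → {'g': 0, 'f': 11, 'e': 9, 'd': 2, 'a': 2}
counts['d'] = 2+3 = 5 → {'g': 0, 'f': 11, 'e': 9, 'd': 5, 'a': 2}
counts['r'] = counts['e']+4 = 13 → {'g': 0, 'f': 11, 'e': 9, 'd': 5, 'a': 2, 'r': 13}
counts['g'] = 0+1 = 1 → {'g': 1, 'f': 11, 'e': 9, 'd': 5, 'a': 2, 'r': 13}
counts['f']*counts['g'] = 11*1 = 11

11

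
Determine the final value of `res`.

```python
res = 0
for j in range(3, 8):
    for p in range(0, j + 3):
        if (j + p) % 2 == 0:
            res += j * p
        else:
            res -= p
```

j=3,p=0: odd sum, res = 0-0 = 0
j=3,p=1: even sum, res = 0+3 = 3
j=3,p=2: odd sum, res = 3-2 = 1
j=3,p=3: even sum, res = 1+9 = 10
j=3,p=4: odd sum, res = 10-4 = 6
j=3,p=5: even sum, res = 6+15 = 21
j=4,p=0: even sum, res = 21+0 = 21
j=4,p=1: odd sum, res = 21-1 = 20
j=4,p=2: even sum, res = 20+8 = 28
j=4,p=3: odd sum, res = 28-3 = 25
j=4,p=4: even sum, res = 25+16 = 41
j=4,p=5: odd sum, res = 41-5 = 36
j=4,p=6: even sum, res = 36+24 = 60
j=5,p=0: odd sum, res = 60-0 = 60
j=5,p=1: even sum, res = 60+5 = 65
j=5,p=2: odd sum, res = 65-2 = 63
j=5,p=3: even sum, res = 63+15 = 78
j=5,p=4: odd sum, res = 78-4 = 74
j=5,p=5: even sum, res = 74+25 = 99
j=5,p=6: odd sum, res = 99-6 = 93
j=5,p=7: even sum, res = 93+35 = 128
j=6,p=0: even sum, res = 128+0 = 128
j=6,p=1: odd sum, res = 128-1 = 127
j=6,p=2: even sum, res = 127+12 = 139
j=6,p=3: odd sum, res = 139-3 = 136
j=6,p=4: even sum, res = 136+24 = 160
j=6,p=5: odd sum, res = 160-5 = 155
j=6,p=6: even sum, res = 155+36 = 191
j=6,p=7: odd sum, res = 191-7 = 184
j=6,p=8: even sum, res = 184+48 = 232
j=7,p=0: odd sum, res = 232-0 = 232
j=7,p=1: even sum, res = 232+7 = 239
j=7,p=2: odd sum, res = 239-2 = 237
j=7,p=3: even sum, res = 237+21 = 258
j=7,p=4: odd sum, res = 258-4 = 254
j=7,p=5: even sum, res = 254+35 = 289
j=7,p=6: odd sum, res = 289-6 = 283
j=7,p=7: even sum, res = 283+49 = 332
j=7,p=8: odd sum, res = 332-8 = 324
j=7,p=9: even sum, res = 324+63 = 387

387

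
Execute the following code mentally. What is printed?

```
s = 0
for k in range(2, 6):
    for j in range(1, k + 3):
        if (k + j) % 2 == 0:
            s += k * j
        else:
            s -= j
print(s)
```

136

k=2,j=1: odd sum, s = 0-1 = -1
k=2,j=2: even sum, s = (-1)+4 = 3
k=2,j=3: odd sum, s = 3-3 = 0
k=2,j=4: even sum, s = 0+8 = 8
k=3,j=1: even sum, s = 8+3 = 11
k=3,j=2: odd sum, s = 11-2 = 9
k=3,j=3: even sum, s = 9+9 = 18
k=3,j=4: odd sum, s = 18-4 = 14
k=3,j=5: even sum, s = 14+15 = 29
k=4,j=1: odd sum, s = 29-1 = 28
k=4,j=2: even sum, s = 28+8 = 36
k=4,j=3: odd sum, s = 36-3 = 33
k=4,j=4: even sum, s = 33+16 = 49
k=4,j=5: odd sum, s = 49-5 = 44
k=4,j=6: even sum, s = 44+24 = 68
k=5,j=1: even sum, s = 68+5 = 73
k=5,j=2: odd sum, s = 73-2 = 71
k=5,j=3: even sum, s = 71+15 = 86
k=5,j=4: odd sum, s = 86-4 = 82
k=5,j=5: even sum, s = 82+25 = 107
k=5,j=6: odd sum, s = 107-6 = 101
k=5,j=7: even sum, s = 101+35 = 136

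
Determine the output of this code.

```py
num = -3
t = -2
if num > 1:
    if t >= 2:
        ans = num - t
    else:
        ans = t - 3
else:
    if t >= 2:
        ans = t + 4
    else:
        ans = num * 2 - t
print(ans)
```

num=-3, t=-2
num > 1 is False; t >= 2 is False
→ ans = num * 2 - t = -4

-4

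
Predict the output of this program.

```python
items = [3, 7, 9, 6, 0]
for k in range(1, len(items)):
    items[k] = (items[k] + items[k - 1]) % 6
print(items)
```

k=1: items[1] = (7+3)%6 = 4 → [3, 4, 9, 6, 0]
k=2: items[2] = (9+4)%6 = 1 → [3, 4, 1, 6, 0]
k=3: items[3] = (6+1)%6 = 1 → [3, 4, 1, 1, 0]
k=4: items[4] = (0+1)%6 = 1 → [3, 4, 1, 1, 1]

[3, 4, 1, 1, 1]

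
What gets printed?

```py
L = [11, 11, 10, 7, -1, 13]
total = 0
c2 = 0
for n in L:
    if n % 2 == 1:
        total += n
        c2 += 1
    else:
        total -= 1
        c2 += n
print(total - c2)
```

25

n=11: odd, total = 0+11 = 11; c2=1
n=11: odd, total = 11+11 = 22; c2=2
n=10: not odd, total = 22-1 = 21; c2=12
n=7: odd, total = 21+7 = 28; c2=13
n=-1: odd, total = 28+(-1) = 27; c2=14
n=13: odd, total = 27+13 = 40; c2=15
total-c2 = 40-15 = 25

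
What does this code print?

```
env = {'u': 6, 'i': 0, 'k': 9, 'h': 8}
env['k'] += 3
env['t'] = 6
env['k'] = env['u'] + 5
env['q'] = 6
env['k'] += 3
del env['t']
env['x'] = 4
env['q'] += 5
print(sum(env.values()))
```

43

env['k'] = 9+3 = 12 → {'u': 6, 'i': 0, 'k': 12, 'h': 8}
env['t'] = 6 → {'u': 6, 'i': 0, 'k': 12, 'h': 8, 't': 6}
env['k'] = env['u']+5 = 11 → {'u': 6, 'i': 0, 'k': 11, 'h': 8, 't': 6}
env['q'] = 6 → {'u': 6, 'i': 0, 'k': 11, 'h': 8, 't': 6, 'q': 6}
env['k'] = 11+3 = 14 → {'u': 6, 'i': 0, 'k': 14, 'h': 8, 't': 6, 'q': 6}
del 't' → {'u': 6, 'i': 0, 'k': 14, 'h': 8, 'q': 6}
env['x'] = 4 → {'u': 6, 'i': 0, 'k': 14, 'h': 8, 'q': 6, 'x': 4}
env['q'] = 6+5 = 11 → {'u': 6, 'i': 0, 'k': 14, 'h': 8, 'q': 11, 'x': 4}
sum of values = 43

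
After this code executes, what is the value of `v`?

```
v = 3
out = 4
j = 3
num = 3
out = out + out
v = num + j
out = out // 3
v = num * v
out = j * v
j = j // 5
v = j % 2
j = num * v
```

out = 4+4 = 8
v = 3+3 = 6
out = 8//3 = 2
v = 3*6 = 18
out = 3*18 = 54
j = 3//5 = 0
v = 0%2 = 0
j = 3*0 = 0

0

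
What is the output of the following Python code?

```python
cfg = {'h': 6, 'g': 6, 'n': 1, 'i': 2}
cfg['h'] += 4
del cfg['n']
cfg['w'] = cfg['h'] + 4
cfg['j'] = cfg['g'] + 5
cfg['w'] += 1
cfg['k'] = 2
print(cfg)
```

cfg['h'] = 6+4 = 10 → {'h': 10, 'g': 6, 'n': 1, 'i': 2}
del 'n' → {'h': 10, 'g': 6, 'i': 2}
cfg['w'] = cfg['h']+4 = 14 → {'h': 10, 'g': 6, 'i': 2, 'w': 14}
cfg['j'] = cfg['g']+5 = 11 → {'h': 10, 'g': 6, 'i': 2, 'w': 14, 'j': 11}
cfg['w'] = 14+1 = 15 → {'h': 10, 'g': 6, 'i': 2, 'w': 15, 'j': 11}
cfg['k'] = 2 → {'h': 10, 'g': 6, 'i': 2, 'w': 15, 'j': 11, 'k': 2}

{'h': 10, 'g': 6, 'i': 2, 'w': 15, 'j': 11, 'k': 2}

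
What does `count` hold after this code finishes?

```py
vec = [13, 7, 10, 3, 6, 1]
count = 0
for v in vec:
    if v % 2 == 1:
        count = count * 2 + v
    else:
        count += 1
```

145

v=13: odd, count = 0*2+13 = 13
v=7: odd, count = 13*2+7 = 33
v=10: not odd, count = 33+1 = 34
v=3: odd, count = 34*2+3 = 71
v=6: not odd, count = 71+1 = 72
v=1: odd, count = 72*2+1 = 145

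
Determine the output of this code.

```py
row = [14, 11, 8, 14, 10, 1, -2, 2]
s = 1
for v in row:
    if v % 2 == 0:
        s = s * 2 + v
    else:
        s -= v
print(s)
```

v=14: even, s = 1*2+14 = 16
v=11: not even, s = 16-11 = 5
v=8: even, s = 5*2+8 = 18
v=14: even, s = 18*2+14 = 50
v=10: even, s = 50*2+10 = 110
v=1: not even, s = 110-1 = 109
v=-2: even, s = 109*2+(-2) = 216
v=2: even, s = 216*2+2 = 434

434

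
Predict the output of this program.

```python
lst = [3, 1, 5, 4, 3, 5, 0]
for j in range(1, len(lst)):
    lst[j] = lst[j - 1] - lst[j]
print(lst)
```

j=1: lst[1] = 3-1 = 2 → [3, 2, 5, 4, 3, 5, 0]
j=2: lst[2] = 2-5 = -3 → [3, 2, -3, 4, 3, 5, 0]
j=3: lst[3] = (-3)-4 = -7 → [3, 2, -3, -7, 3, 5, 0]
j=4: lst[4] = (-7)-3 = -10 → [3, 2, -3, -7, -10, 5, 0]
j=5: lst[5] = (-10)-5 = -15 → [3, 2, -3, -7, -10, -15, 0]
j=6: lst[6] = (-15)-0 = -15 → [3, 2, -3, -7, -10, -15, -15]

[3, 2, -3, -7, -10, -15, -15]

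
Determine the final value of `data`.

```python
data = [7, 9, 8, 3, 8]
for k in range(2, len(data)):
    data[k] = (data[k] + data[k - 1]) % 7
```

k=2: data[2] = (8+9)%7 = 3 → [7, 9, 3, 3, 8]
k=3: data[3] = (3+3)%7 = 6 → [7, 9, 3, 6, 8]
k=4: data[4] = (8+6)%7 = 0 → [7, 9, 3, 6, 0]

[7, 9, 3, 6, 0]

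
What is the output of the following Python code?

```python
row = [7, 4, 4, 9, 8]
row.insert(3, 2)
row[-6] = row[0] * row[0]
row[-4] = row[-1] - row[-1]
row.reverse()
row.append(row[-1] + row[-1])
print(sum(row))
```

insert 2 at 3 → [7, 4, 4, 2, 9, 8]
row[-6] = row[0]*row[0] = 7*7 = 49 → [49, 4, 4, 2, 9, 8]
row[-4] = row[-1]-row[-1] = 8-8 = 0 → [49, 4, 0, 2, 9, 8]
reverse → [8, 9, 2, 0, 4, 49]
append row[-1]+row[-1] = 49+49 = 98 → [8, 9, 2, 0, 4, 49, 98]
sum = 170

170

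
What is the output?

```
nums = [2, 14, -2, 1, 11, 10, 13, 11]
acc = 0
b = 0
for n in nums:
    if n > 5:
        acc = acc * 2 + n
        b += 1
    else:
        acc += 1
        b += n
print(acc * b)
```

n=2: not >5, acc = 0+1 = 1; b=2
n=14: >5, acc = 1*2+14 = 16; b=3
n=-2: not >5, acc = 16+1 = 17; b=1
n=1: not >5, acc = 17+1 = 18; b=2
n=11: >5, acc = 18*2+11 = 47; b=3
n=10: >5, acc = 47*2+10 = 104; b=4
n=13: >5, acc = 104*2+13 = 221; b=5
n=11: >5, acc = 221*2+11 = 453; b=6
acc*b = 453*6 = 2718

2718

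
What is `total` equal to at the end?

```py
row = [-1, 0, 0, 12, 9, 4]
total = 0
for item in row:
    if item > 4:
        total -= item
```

-21

item=-1: not >4
item=0: not >4
item=0: not >4
item=12: >4, total = 0-12 = -12
item=9: >4, total = (-12)-9 = -21
item=4: not >4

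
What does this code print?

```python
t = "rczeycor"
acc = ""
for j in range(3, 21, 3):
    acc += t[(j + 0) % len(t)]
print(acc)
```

j=3: add t[3]='e' → 'e'
j=6: add t[6]='o' → 'eo'
j=9: add t[1]='c' → 'eoc'
j=12: add t[4]='y' → 'eocy'
j=15: add t[7]='r' → 'eocyr'
j=18: add t[2]='z' → 'eocyrz'

eocyrz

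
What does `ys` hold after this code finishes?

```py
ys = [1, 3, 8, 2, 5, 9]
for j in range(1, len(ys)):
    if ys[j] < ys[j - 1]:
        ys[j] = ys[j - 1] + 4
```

j=1: 3>=1, unchanged → [1, 3, 8, 2, 5, 9]
j=2: 8>=3, unchanged → [1, 3, 8, 2, 5, 9]
j=3: 2<8, ys[3] = 8+4 = 12 → [1, 3, 8, 12, 5, 9]
j=4: 5<12, ys[4] = 12+4 = 16 → [1, 3, 8, 12, 16, 9]
j=5: 9<16, ys[5] = 16+4 = 20 → [1, 3, 8, 12, 16, 20]

[1, 3, 8, 12, 16, 20]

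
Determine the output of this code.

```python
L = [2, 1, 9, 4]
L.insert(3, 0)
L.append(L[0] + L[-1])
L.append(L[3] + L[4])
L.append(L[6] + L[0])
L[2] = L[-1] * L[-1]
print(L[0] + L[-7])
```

3

insert 0 at 3 → [2, 1, 9, 0, 4]
append L[0]+L[-1] = 2+4 = 6 → [2, 1, 9, 0, 4, 6]
append L[3]+L[4] = 0+4 = 4 → [2, 1, 9, 0, 4, 6, 4]
append L[6]+L[0] = 4+2 = 6 → [2, 1, 9, 0, 4, 6, 4, 6]
L[2] = L[-1]*L[-1] = 6*6 = 36 → [2, 1, 36, 0, 4, 6, 4, 6]
L[0]+L[-7] = 2+1 = 3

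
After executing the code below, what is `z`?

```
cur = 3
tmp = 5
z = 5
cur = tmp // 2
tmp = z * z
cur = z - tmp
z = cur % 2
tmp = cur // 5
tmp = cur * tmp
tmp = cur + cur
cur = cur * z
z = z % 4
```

0

cur = 5//2 = 2
tmp = 5*5 = 25
cur = 5-25 = -20
z = (-20)%2 = 0
tmp = (-20)//5 = -4
tmp = (-20)*(-4) = 80
tmp = (-20)+(-20) = -40
cur = (-20)*0 = 0
z = 0%4 = 0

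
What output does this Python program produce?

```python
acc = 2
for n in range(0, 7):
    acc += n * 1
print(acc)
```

23

n=0: acc = 2+0*1 = 2
n=1: acc = 2+1*1 = 3
n=2: acc = 3+2*1 = 5
n=3: acc = 5+3*1 = 8
n=4: acc = 8+4*1 = 12
n=5: acc = 12+5*1 = 17
n=6: acc = 17+6*1 = 23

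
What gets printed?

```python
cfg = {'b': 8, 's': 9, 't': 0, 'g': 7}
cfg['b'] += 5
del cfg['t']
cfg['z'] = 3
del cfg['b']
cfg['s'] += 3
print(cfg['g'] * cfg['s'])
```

84

cfg['b'] = 8+5 = 13 → {'b': 13, 's': 9, 't': 0, 'g': 7}
del 't' → {'b': 13, 's': 9, 'g': 7}
cfg['z'] = 3 → {'b': 13, 's': 9, 'g': 7, 'z': 3}
del 'b' → {'s': 9, 'g': 7, 'z': 3}
cfg['s'] = 9+3 = 12 → {'s': 12, 'g': 7, 'z': 3}
cfg['g']*cfg['s'] = 7*12 = 84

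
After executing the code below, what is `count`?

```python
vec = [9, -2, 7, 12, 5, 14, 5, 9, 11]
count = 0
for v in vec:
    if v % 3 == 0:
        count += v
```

30

v=9: %3==0, count = 0+9 = 9
v=-2: not %3==0
v=7: not %3==0
v=12: %3==0, count = 9+12 = 21
v=5: not %3==0
v=14: not %3==0
v=5: not %3==0
v=9: %3==0, count = 21+9 = 30
v=11: not %3==0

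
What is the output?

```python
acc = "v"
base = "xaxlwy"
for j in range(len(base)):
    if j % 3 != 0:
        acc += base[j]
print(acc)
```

j=0: skip
j=1: add 'a' → 'va'
j=2: add 'x' → 'vax'
j=3: skip
j=4: add 'w' → 'vaxw'
j=5: add 'y' → 'vaxwy'

vaxwy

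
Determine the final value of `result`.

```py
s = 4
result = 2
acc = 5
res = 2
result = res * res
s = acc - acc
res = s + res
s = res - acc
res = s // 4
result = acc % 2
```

result = 2*2 = 4
s = 5-5 = 0
res = 0+2 = 2
s = 2-5 = -3
res = (-3)//4 = -1
result = 5%2 = 1

1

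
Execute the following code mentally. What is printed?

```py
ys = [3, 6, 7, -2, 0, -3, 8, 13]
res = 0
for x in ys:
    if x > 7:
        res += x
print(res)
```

21

x=3: not >7
x=6: not >7
x=7: not >7
x=-2: not >7
x=0: not >7
x=-3: not >7
x=8: >7, res = 0+8 = 8
x=13: >7, res = 8+13 = 21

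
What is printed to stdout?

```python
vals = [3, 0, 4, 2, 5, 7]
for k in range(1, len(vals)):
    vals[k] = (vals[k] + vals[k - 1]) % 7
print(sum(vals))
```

k=1: vals[1] = (0+3)%7 = 3 → [3, 3, 4, 2, 5, 7]
k=2: vals[2] = (4+3)%7 = 0 → [3, 3, 0, 2, 5, 7]
k=3: vals[3] = (2+0)%7 = 2 → [3, 3, 0, 2, 5, 7]
k=4: vals[4] = (5+2)%7 = 0 → [3, 3, 0, 2, 0, 7]
k=5: vals[5] = (7+0)%7 = 0 → [3, 3, 0, 2, 0, 0]
sum = 8

8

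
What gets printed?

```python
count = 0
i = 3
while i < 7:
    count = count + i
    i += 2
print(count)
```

8

i=3: count = 0+3 = 3
i=5: count = 3+5 = 8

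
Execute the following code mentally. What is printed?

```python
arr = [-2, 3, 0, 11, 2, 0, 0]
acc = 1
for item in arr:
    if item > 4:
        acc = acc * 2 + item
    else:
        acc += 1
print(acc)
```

22

item=-2: not >4, acc = 1+1 = 2
item=3: not >4, acc = 2+1 = 3
item=0: not >4, acc = 3+1 = 4
item=11: >4, acc = 4*2+11 = 19
item=2: not >4, acc = 19+1 = 20
item=0: not >4, acc = 20+1 = 21
item=0: not >4, acc = 21+1 = 22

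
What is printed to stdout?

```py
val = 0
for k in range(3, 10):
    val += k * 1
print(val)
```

42

k=3: val = 0+3*1 = 3
k=4: val = 3+4*1 = 7
k=5: val = 7+5*1 = 12
k=6: val = 12+6*1 = 18
k=7: val = 18+7*1 = 25
k=8: val = 25+8*1 = 33
k=9: val = 33+9*1 = 42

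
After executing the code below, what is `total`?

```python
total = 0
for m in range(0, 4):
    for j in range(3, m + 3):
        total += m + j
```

m=1,j=3: total = 0+4 = 4
m=2,j=3: total = 4+5 = 9
m=2,j=4: total = 9+6 = 15
m=3,j=3: total = 15+6 = 21
m=3,j=4: total = 21+7 = 28
m=3,j=5: total = 28+8 = 36

36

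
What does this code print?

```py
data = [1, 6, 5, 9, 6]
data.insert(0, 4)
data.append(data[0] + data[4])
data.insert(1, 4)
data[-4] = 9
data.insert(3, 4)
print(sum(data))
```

insert 4 at 0 → [4, 1, 6, 5, 9, 6]
append data[0]+data[4] = 4+9 = 13 → [4, 1, 6, 5, 9, 6, 13]
insert 4 at 1 → [4, 4, 1, 6, 5, 9, 6, 13]
data[-4] = 9 → [4, 4, 1, 6, 9, 9, 6, 13]
insert 4 at 3 → [4, 4, 1, 4, 6, 9, 9, 6, 13]
sum = 56

56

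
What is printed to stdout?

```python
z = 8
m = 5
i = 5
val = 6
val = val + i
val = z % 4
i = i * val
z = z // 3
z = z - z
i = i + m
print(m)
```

5

val = 6+5 = 11
val = 8%4 = 0
i = 5*0 = 0
z = 8//3 = 2
z = 2-2 = 0
i = 0+5 = 5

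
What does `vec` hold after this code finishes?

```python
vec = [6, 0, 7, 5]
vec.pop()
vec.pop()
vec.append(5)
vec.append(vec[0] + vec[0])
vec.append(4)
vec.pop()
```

[6, 0, 5, 12]

pop() removes 5 → [6, 0, 7]
pop() removes 7 → [6, 0]
append 5 → [6, 0, 5]
append vec[0]+vec[0] = 6+6 = 12 → [6, 0, 5, 12]
append 4 → [6, 0, 5, 12, 4]
pop() removes 4 → [6, 0, 5, 12]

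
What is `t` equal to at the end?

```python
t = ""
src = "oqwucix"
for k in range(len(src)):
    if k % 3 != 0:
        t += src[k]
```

k=0: skip
k=1: add 'q' → 'q'
k=2: add 'w' → 'qw'
k=3: skip
k=4: add 'c' → 'qwc'
k=5: add 'i' → 'qwci'
k=6: skip

'qwci'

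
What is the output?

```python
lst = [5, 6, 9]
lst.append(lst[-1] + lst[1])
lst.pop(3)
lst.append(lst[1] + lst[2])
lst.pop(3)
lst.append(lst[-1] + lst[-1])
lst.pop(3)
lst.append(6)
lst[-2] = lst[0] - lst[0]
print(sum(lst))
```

append lst[-1]+lst[1] = 9+6 = 15 → [5, 6, 9, 15]
pop(3) removes 15 → [5, 6, 9]
append lst[1]+lst[2] = 6+9 = 15 → [5, 6, 9, 15]
pop(3) removes 15 → [5, 6, 9]
append lst[-1]+lst[-1] = 9+9 = 18 → [5, 6, 9, 18]
pop(3) removes 18 → [5, 6, 9]
append 6 → [5, 6, 9, 6]
lst[-2] = lst[0]-lst[0] = 5-5 = 0 → [5, 6, 0, 6]
sum = 17

17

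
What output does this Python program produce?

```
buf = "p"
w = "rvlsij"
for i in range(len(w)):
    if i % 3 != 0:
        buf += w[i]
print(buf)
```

pvlij

i=0: skip
i=1: add 'v' → 'pv'
i=2: add 'l' → 'pvl'
i=3: skip
i=4: add 'i' → 'pvli'
i=5: add 'j' → 'pvlij'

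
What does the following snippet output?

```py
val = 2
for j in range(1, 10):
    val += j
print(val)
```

47

j=1: val = 2+1 = 3
j=2: val = 3+2 = 5
j=3: val = 5+3 = 8
j=4: val = 8+4 = 12
j=5: val = 12+5 = 17
j=6: val = 17+6 = 23
j=7: val = 23+7 = 30
j=8: val = 30+8 = 38
j=9: val = 38+9 = 47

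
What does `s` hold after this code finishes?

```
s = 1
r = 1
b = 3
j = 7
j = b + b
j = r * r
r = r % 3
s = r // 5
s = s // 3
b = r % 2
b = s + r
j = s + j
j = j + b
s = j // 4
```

j = 3+3 = 6
j = 1*1 = 1
r = 1%3 = 1
s = 1//5 = 0
s = 0//3 = 0
b = 1%2 = 1
b = 0+1 = 1
j = 0+1 = 1
j = 1+1 = 2
s = 2//4 = 0

0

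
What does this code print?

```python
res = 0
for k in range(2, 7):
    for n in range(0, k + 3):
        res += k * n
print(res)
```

505

k=2,n=0: res = 0+0 = 0
k=2,n=1: res = 0+2 = 2
k=2,n=2: res = 2+4 = 6
k=2,n=3: res = 6+6 = 12
k=2,n=4: res = 12+8 = 20
k=3,n=0: res = 20+0 = 20
k=3,n=1: res = 20+3 = 23
k=3,n=2: res = 23+6 = 29
k=3,n=3: res = 29+9 = 38
k=3,n=4: res = 38+12 = 50
k=3,n=5: res = 50+15 = 65
k=4,n=0: res = 65+0 = 65
k=4,n=1: res = 65+4 = 69
k=4,n=2: res = 69+8 = 77
k=4,n=3: res = 77+12 = 89
k=4,n=4: res = 89+16 = 105
k=4,n=5: res = 105+20 = 125
k=4,n=6: res = 125+24 = 149
k=5,n=0: res = 149+0 = 149
k=5,n=1: res = 149+5 = 154
k=5,n=2: res = 154+10 = 164
k=5,n=3: res = 164+15 = 179
k=5,n=4: res = 179+20 = 199
k=5,n=5: res = 199+25 = 224
k=5,n=6: res = 224+30 = 254
k=5,n=7: res = 254+35 = 289
k=6,n=0: res = 289+0 = 289
k=6,n=1: res = 289+6 = 295
k=6,n=2: res = 295+12 = 307
k=6,n=3: res = 307+18 = 325
k=6,n=4: res = 325+24 = 349
k=6,n=5: res = 349+30 = 379
k=6,n=6: res = 379+36 = 415
k=6,n=7: res = 415+42 = 457
k=6,n=8: res = 457+48 = 505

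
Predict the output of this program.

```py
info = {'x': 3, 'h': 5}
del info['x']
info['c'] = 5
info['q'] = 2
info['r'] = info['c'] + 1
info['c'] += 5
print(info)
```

{'h': 5, 'c': 10, 'q': 2, 'r': 6}

del 'x' → {'h': 5}
info['c'] = 5 → {'h': 5, 'c': 5}
info['q'] = 2 → {'h': 5, 'c': 5, 'q': 2}
info['r'] = info['c']+1 = 6 → {'h': 5, 'c': 5, 'q': 2, 'r': 6}
info['c'] = 5+5 = 10 → {'h': 5, 'c': 10, 'q': 2, 'r': 6}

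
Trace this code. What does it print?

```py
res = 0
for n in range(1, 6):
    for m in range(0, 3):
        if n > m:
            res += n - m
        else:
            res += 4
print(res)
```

n=1,m=0: 1>0, res = 0+1 = 1
n=1,m=1: not 1>1, res = 1+4 = 5
n=1,m=2: not 1>2, res = 5+4 = 9
n=2,m=0: 2>0, res = 9+2 = 11
n=2,m=1: 2>1, res = 11+1 = 12
n=2,m=2: not 2>2, res = 12+4 = 16
n=3,m=0: 3>0, res = 16+3 = 19
n=3,m=1: 3>1, res = 19+2 = 21
n=3,m=2: 3>2, res = 21+1 = 22
n=4,m=0: 4>0, res = 22+4 = 26
n=4,m=1: 4>1, res = 26+3 = 29
n=4,m=2: 4>2, res = 29+2 = 31
n=5,m=0: 5>0, res = 31+5 = 36
n=5,m=1: 5>1, res = 36+4 = 40
n=5,m=2: 5>2, res = 40+3 = 43

43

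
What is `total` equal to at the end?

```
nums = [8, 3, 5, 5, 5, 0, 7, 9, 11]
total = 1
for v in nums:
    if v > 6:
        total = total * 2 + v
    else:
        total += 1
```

v=8: >6, total = 1*2+8 = 10
v=3: not >6, total = 10+1 = 11
v=5: not >6, total = 11+1 = 12
v=5: not >6, total = 12+1 = 13
v=5: not >6, total = 13+1 = 14
v=0: not >6, total = 14+1 = 15
v=7: >6, total = 15*2+7 = 37
v=9: >6, total = 37*2+9 = 83
v=11: >6, total = 83*2+11 = 177

177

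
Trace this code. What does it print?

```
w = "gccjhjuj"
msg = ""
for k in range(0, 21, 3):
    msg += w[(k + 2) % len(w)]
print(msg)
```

k=0: add w[2]='c' → 'c'
k=3: add w[5]='j' → 'cj'
k=6: add w[0]='g' → 'cjg'
k=9: add w[3]='j' → 'cjgj'
k=12: add w[6]='u' → 'cjgju'
k=15: add w[1]='c' → 'cjgjuc'
k=18: add w[4]='h' → 'cjgjuch'

cjgjuch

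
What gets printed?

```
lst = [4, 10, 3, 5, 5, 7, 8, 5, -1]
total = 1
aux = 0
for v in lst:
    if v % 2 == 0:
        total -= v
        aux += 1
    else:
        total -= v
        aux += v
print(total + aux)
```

v=4: even, total = 1-4 = -3; aux=1
v=10: even, total = (-3)-10 = -13; aux=2
v=3: not even, total = (-13)-3 = -16; aux=5
v=5: not even, total = (-16)-5 = -21; aux=10
v=5: not even, total = (-21)-5 = -26; aux=15
v=7: not even, total = (-26)-7 = -33; aux=22
v=8: even, total = (-33)-8 = -41; aux=23
v=5: not even, total = (-41)-5 = -46; aux=28
v=-1: not even, total = (-46)-(-1) = -45; aux=27
total+aux = (-45)+27 = -18

-18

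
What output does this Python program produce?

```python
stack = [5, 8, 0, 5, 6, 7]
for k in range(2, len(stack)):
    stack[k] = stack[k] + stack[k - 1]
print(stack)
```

[5, 8, 8, 13, 19, 26]

k=2: stack[2] = 0+8 = 8 → [5, 8, 8, 5, 6, 7]
k=3: stack[3] = 5+8 = 13 → [5, 8, 8, 13, 6, 7]
k=4: stack[4] = 6+13 = 19 → [5, 8, 8, 13, 19, 7]
k=5: stack[5] = 7+19 = 26 → [5, 8, 8, 13, 19, 26]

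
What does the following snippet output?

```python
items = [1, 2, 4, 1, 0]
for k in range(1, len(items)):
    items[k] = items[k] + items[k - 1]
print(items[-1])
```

k=1: items[1] = 2+1 = 3 → [1, 3, 4, 1, 0]
k=2: items[2] = 4+3 = 7 → [1, 3, 7, 1, 0]
k=3: items[3] = 1+7 = 8 → [1, 3, 7, 8, 0]
k=4: items[4] = 0+8 = 8 → [1, 3, 7, 8, 8]

8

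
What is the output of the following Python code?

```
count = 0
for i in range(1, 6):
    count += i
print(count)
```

i=1: count = 0+1 = 1
i=2: count = 1+2 = 3
i=3: count = 3+3 = 6
i=4: count = 6+4 = 10
i=5: count = 10+5 = 15

15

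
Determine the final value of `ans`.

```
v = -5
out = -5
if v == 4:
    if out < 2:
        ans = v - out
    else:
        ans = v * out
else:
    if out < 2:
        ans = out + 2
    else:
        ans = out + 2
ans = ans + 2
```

-1

v=-5, out=-5
v == 4 is False; out < 2 is True
→ ans = out + 2 = -3
ans = (-3)+2 = -1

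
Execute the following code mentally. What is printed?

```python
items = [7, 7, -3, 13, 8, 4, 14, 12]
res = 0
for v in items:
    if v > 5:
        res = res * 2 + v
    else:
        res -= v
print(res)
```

544

v=7: >5, res = 0*2+7 = 7
v=7: >5, res = 7*2+7 = 21
v=-3: not >5, res = 21-(-3) = 24
v=13: >5, res = 24*2+13 = 61
v=8: >5, res = 61*2+8 = 130
v=4: not >5, res = 130-4 = 126
v=14: >5, res = 126*2+14 = 266
v=12: >5, res = 266*2+12 = 544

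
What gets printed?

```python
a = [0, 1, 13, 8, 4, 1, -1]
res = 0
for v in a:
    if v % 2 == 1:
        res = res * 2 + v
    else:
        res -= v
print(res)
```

v=0: not odd, res = 0-0 = 0
v=1: odd, res = 0*2+1 = 1
v=13: odd, res = 1*2+13 = 15
v=8: not odd, res = 15-8 = 7
v=4: not odd, res = 7-4 = 3
v=1: odd, res = 3*2+1 = 7
v=-1: odd, res = 7*2+(-1) = 13

13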